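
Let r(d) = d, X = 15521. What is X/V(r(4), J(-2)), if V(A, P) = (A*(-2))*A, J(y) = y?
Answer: -15521/32 ≈ -485.03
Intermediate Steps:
V(A, P) = -2*A² (V(A, P) = (-2*A)*A = -2*A²)
X/V(r(4), J(-2)) = 15521/((-2*4²)) = 15521/((-2*16)) = 15521/(-32) = 15521*(-1/32) = -15521/32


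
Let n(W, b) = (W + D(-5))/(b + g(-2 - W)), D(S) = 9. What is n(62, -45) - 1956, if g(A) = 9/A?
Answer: -5655428/2889 ≈ -1957.6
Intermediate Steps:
n(W, b) = (9 + W)/(b + 9/(-2 - W)) (n(W, b) = (W + 9)/(b + 9/(-2 - W)) = (9 + W)/(b + 9/(-2 - W)))
n(62, -45) - 1956 = (2 + 62)*(9 + 62)/(-9 - 45*(2 + 62)) - 1956 = 64*71/(-9 - 45*64) - 1956 = 64*71/(-9 - 2880) - 1956 = 64*71/(-2889) - 1956 = -1/2889*64*71 - 1956 = -4544/2889 - 1956 = -5655428/2889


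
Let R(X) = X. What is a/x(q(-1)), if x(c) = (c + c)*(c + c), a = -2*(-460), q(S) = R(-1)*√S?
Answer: -230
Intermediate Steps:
q(S) = -√S
a = 920
x(c) = 4*c² (x(c) = (2*c)*(2*c) = 4*c²)
a/x(q(-1)) = 920/((4*(-√(-1))²)) = 920/((4*(-I)²)) = 920/((4*(-1))) = 920/(-4) = 920*(-¼) = -230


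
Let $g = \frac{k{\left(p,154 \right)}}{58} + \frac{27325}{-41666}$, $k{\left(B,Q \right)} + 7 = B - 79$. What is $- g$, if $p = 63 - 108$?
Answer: $\frac{1760774}{604157} \approx 2.9144$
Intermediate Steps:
$p = -45$ ($p = 63 - 108 = -45$)
$k{\left(B,Q \right)} = -86 + B$ ($k{\left(B,Q \right)} = -7 + \left(B - 79\right) = -7 + \left(-79 + B\right) = -86 + B$)
$g = - \frac{1760774}{604157}$ ($g = \frac{-86 - 45}{58} + \frac{27325}{-41666} = \left(-131\right) \frac{1}{58} + 27325 \left(- \frac{1}{41666}\right) = - \frac{131}{58} - \frac{27325}{41666} = - \frac{1760774}{604157} \approx -2.9144$)
$- g = \left(-1\right) \left(- \frac{1760774}{604157}\right) = \frac{1760774}{604157}$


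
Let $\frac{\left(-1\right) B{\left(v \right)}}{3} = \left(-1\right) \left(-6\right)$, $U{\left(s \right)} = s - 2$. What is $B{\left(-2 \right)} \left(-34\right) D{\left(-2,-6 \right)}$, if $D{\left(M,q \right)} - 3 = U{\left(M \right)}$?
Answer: $-612$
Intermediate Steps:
$U{\left(s \right)} = -2 + s$ ($U{\left(s \right)} = s - 2 = -2 + s$)
$D{\left(M,q \right)} = 1 + M$ ($D{\left(M,q \right)} = 3 + \left(-2 + M\right) = 1 + M$)
$B{\left(v \right)} = -18$ ($B{\left(v \right)} = - 3 \left(\left(-1\right) \left(-6\right)\right) = \left(-3\right) 6 = -18$)
$B{\left(-2 \right)} \left(-34\right) D{\left(-2,-6 \right)} = \left(-18\right) \left(-34\right) \left(1 - 2\right) = 612 \left(-1\right) = -612$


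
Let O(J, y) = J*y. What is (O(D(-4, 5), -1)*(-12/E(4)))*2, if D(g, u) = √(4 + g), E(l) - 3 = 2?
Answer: 0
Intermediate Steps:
E(l) = 5 (E(l) = 3 + 2 = 5)
(O(D(-4, 5), -1)*(-12/E(4)))*2 = ((√(4 - 4)*(-1))*(-12/5))*2 = ((√0*(-1))*(-12*⅕))*2 = ((0*(-1))*(-12/5))*2 = (0*(-12/5))*2 = 0*2 = 0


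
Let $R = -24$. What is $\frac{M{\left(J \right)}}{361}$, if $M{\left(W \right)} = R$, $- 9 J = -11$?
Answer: $- \frac{24}{361} \approx -0.066482$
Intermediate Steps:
$J = \frac{11}{9}$ ($J = \left(- \frac{1}{9}\right) \left(-11\right) = \frac{11}{9} \approx 1.2222$)
$M{\left(W \right)} = -24$
$\frac{M{\left(J \right)}}{361} = - \frac{24}{361}$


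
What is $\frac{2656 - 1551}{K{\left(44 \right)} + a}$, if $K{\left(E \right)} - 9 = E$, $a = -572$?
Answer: $- \frac{1105}{519} \approx -2.1291$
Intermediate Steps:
$K{\left(E \right)} = 9 + E$
$\frac{2656 - 1551}{K{\left(44 \right)} + a} = \frac{2656 - 1551}{\left(9 + 44\right) - 572} = \frac{1105}{53 - 572} = \frac{1105}{-519} = 1105 \left(- \frac{1}{519}\right) = - \frac{1105}{519}$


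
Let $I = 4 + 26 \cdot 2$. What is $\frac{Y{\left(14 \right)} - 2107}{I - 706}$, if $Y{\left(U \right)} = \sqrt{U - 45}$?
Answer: $\frac{2107}{650} - \frac{i \sqrt{31}}{650} \approx 3.2415 - 0.0085658 i$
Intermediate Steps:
$Y{\left(U \right)} = \sqrt{-45 + U}$
$I = 56$ ($I = 4 + 52 = 56$)
$\frac{Y{\left(14 \right)} - 2107}{I - 706} = \frac{\sqrt{-45 + 14} - 2107}{56 - 706} = \frac{\sqrt{-31} - 2107}{-650} = \left(i \sqrt{31} - 2107\right) \left(- \frac{1}{650}\right) = \left(-2107 + i \sqrt{31}\right) \left(- \frac{1}{650}\right) = \frac{2107}{650} - \frac{i \sqrt{31}}{650}$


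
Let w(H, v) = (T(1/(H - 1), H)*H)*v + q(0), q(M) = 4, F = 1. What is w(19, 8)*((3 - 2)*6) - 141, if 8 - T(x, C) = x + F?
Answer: 18649/3 ≈ 6216.3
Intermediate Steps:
T(x, C) = 7 - x (T(x, C) = 8 - (x + 1) = 8 - (1 + x) = 8 + (-1 - x) = 7 - x)
w(H, v) = 4 + H*v*(7 - 1/(-1 + H)) (w(H, v) = ((7 - 1/(H - 1))*H)*v + 4 = ((7 - 1/(-1 + H))*H)*v + 4 = (H*(7 - 1/(-1 + H)))*v + 4 = H*v*(7 - 1/(-1 + H)) + 4 = 4 + H*v*(7 - 1/(-1 + H)))
w(19, 8)*((3 - 2)*6) - 141 = ((-4 + 4*19 + 19*8*(-8 + 7*19))/(-1 + 19))*((3 - 2)*6) - 141 = ((-4 + 76 + 19*8*(-8 + 133))/18)*(1*6) - 141 = ((-4 + 76 + 19*8*125)/18)*6 - 141 = ((-4 + 76 + 19000)/18)*6 - 141 = ((1/18)*19072)*6 - 141 = (9536/9)*6 - 141 = 19072/3 - 141 = 18649/3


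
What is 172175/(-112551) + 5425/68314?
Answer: -11151373775/7688809014 ≈ -1.4503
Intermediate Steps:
172175/(-112551) + 5425/68314 = 172175*(-1/112551) + 5425*(1/68314) = -172175/112551 + 5425/68314 = -11151373775/7688809014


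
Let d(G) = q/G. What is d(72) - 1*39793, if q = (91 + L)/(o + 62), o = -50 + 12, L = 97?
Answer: -17190529/432 ≈ -39793.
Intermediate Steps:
o = -38
q = 47/6 (q = (91 + 97)/(-38 + 62) = 188/24 = 188*(1/24) = 47/6 ≈ 7.8333)
d(G) = 47/(6*G)
d(72) - 1*39793 = (47/6)/72 - 1*39793 = (47/6)*(1/72) - 39793 = 47/432 - 39793 = -17190529/432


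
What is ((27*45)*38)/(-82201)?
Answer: -46170/82201 ≈ -0.56167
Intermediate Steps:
((27*45)*38)/(-82201) = (1215*38)*(-1/82201) = 46170*(-1/82201) = -46170/82201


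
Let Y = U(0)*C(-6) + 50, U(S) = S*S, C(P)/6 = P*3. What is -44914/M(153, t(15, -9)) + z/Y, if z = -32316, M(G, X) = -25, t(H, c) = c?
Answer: 28756/25 ≈ 1150.2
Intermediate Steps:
C(P) = 18*P (C(P) = 6*(P*3) = 6*(3*P) = 18*P)
U(S) = S²
Y = 50 (Y = 0²*(18*(-6)) + 50 = 0*(-108) + 50 = 0 + 50 = 50)
-44914/M(153, t(15, -9)) + z/Y = -44914/(-25) - 32316/50 = -44914*(-1/25) - 32316*1/50 = 44914/25 - 16158/25 = 28756/25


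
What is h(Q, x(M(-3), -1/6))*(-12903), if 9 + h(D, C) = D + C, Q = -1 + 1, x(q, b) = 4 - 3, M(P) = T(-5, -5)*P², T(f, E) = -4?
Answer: 103224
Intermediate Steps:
M(P) = -4*P²
x(q, b) = 1
Q = 0
h(D, C) = -9 + C + D (h(D, C) = -9 + (D + C) = -9 + (C + D) = -9 + C + D)
h(Q, x(M(-3), -1/6))*(-12903) = (-9 + 1 + 0)*(-12903) = -8*(-12903) = 103224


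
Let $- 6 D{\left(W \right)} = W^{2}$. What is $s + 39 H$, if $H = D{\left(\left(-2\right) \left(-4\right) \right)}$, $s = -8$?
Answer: $-424$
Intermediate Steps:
$D{\left(W \right)} = - \frac{W^{2}}{6}$
$H = - \frac{32}{3}$ ($H = - \frac{\left(\left(-2\right) \left(-4\right)\right)^{2}}{6} = - \frac{8^{2}}{6} = \left(- \frac{1}{6}\right) 64 = - \frac{32}{3} \approx -10.667$)
$s + 39 H = -8 + 39 \left(- \frac{32}{3}\right) = -8 - 416 = -424$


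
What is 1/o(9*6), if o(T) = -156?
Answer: -1/156 ≈ -0.0064103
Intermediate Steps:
1/o(9*6) = 1/(-156) = -1/156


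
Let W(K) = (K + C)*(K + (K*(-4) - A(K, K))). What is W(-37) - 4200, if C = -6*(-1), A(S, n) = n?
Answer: -8788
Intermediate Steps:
C = 6
W(K) = -4*K*(6 + K) (W(K) = (K + 6)*(K + (K*(-4) - K)) = (6 + K)*(K + (-4*K - K)) = (6 + K)*(K - 5*K) = (6 + K)*(-4*K) = -4*K*(6 + K))
W(-37) - 4200 = 4*(-37)*(-6 - 1*(-37)) - 4200 = 4*(-37)*(-6 + 37) - 4200 = 4*(-37)*31 - 4200 = -4588 - 4200 = -8788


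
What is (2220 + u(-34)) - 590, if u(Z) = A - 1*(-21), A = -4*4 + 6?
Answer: 1641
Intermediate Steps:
A = -10 (A = -16 + 6 = -10)
u(Z) = 11 (u(Z) = -10 - 1*(-21) = -10 + 21 = 11)
(2220 + u(-34)) - 590 = (2220 + 11) - 590 = 2231 - 590 = 1641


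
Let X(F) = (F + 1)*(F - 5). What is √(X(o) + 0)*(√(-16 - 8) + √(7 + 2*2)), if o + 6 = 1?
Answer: 2*√110 + 8*I*√15 ≈ 20.976 + 30.984*I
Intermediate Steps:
o = -5 (o = -6 + 1 = -5)
X(F) = (1 + F)*(-5 + F)
√(X(o) + 0)*(√(-16 - 8) + √(7 + 2*2)) = √((-5 + (-5)² - 4*(-5)) + 0)*(√(-16 - 8) + √(7 + 2*2)) = √((-5 + 25 + 20) + 0)*(√(-24) + √(7 + 4)) = √(40 + 0)*(2*I*√6 + √11) = √40*(√11 + 2*I*√6) = (2*√10)*(√11 + 2*I*√6) = 2*√10*(√11 + 2*I*√6)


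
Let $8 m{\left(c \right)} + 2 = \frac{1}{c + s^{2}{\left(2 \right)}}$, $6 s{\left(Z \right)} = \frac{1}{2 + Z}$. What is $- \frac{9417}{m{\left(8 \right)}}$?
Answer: $\frac{173611812}{4321} \approx 40179.0$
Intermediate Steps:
$s{\left(Z \right)} = \frac{1}{6 \left(2 + Z\right)}$
$m{\left(c \right)} = - \frac{1}{4} + \frac{1}{8 \left(\frac{1}{576} + c\right)}$ ($m{\left(c \right)} = - \frac{1}{4} + \frac{1}{8 \left(c + \left(\frac{1}{6 \left(2 + 2\right)}\right)^{2}\right)} = - \frac{1}{4} + \frac{1}{8 \left(c + \left(\frac{1}{6 \cdot 4}\right)^{2}\right)} = - \frac{1}{4} + \frac{1}{8 \left(c + \left(\frac{1}{6} \cdot \frac{1}{4}\right)^{2}\right)} = - \frac{1}{4} + \frac{1}{8 \left(c + \left(\frac{1}{24}\right)^{2}\right)} = - \frac{1}{4} + \frac{1}{8 \left(c + \frac{1}{576}\right)} = - \frac{1}{4} + \frac{1}{8 \left(\frac{1}{576} + c\right)}$)
$- \frac{9417}{m{\left(8 \right)}} = - \frac{9417}{\frac{1}{4} \frac{1}{1 + 576 \cdot 8} \left(287 - 4608\right)} = - \frac{9417}{\frac{1}{4} \frac{1}{1 + 4608} \left(287 - 4608\right)} = - \frac{9417}{\frac{1}{4} \cdot \frac{1}{4609} \left(-4321\right)} = - \frac{9417}{- \frac{4321}{18436}} = \left(-9417\right) \left(- \frac{18436}{4321}\right) = \frac{173611812}{4321}$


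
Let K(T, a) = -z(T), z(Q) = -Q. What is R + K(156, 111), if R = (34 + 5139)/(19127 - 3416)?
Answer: 2456089/15711 ≈ 156.33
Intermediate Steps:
R = 5173/15711 ≈ 0.32926
K(T, a) = T (K(T, a) = -(-1)*T = T)
R + K(156, 111) = 5173/15711 + 156 = 2456089/15711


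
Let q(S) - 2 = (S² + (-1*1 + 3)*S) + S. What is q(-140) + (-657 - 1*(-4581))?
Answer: 23106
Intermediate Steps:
q(S) = 2 + S² + 3*S (q(S) = 2 + ((S² + (-1*1 + 3)*S) + S) = 2 + ((S² + (-1 + 3)*S) + S) = 2 + ((S² + 2*S) + S) = 2 + (S² + 3*S) = 2 + S² + 3*S)
q(-140) + (-657 - 1*(-4581)) = (2 + (-140)² + 3*(-140)) + (-657 - 1*(-4581)) = (2 + 19600 - 420) + (-657 + 4581) = 19182 + 3924 = 23106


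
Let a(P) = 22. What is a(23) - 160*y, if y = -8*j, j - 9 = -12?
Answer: -3818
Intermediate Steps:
j = -3 (j = 9 - 12 = -3)
y = 24 (y = -8*(-3) = 24)
a(23) - 160*y = 22 - 160*24 = 22 - 3840 = -3818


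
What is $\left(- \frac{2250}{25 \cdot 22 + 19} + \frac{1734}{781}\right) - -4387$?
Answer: $\frac{1948763939}{444389} \approx 4385.3$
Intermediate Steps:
$\left(- \frac{2250}{25 \cdot 22 + 19} + \frac{1734}{781}\right) - -4387 = \left(- \frac{2250}{550 + 19} + 1734 \cdot \frac{1}{781}\right) + 4387 = \left(- \frac{2250}{569} + \frac{1734}{781}\right) + 4387 = - \frac{770604}{444389} + 4387 = \frac{1948763939}{444389}$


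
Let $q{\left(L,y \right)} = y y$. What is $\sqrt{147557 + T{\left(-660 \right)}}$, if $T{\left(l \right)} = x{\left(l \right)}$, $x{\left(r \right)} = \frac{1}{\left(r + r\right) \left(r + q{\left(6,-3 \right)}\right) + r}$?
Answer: $\frac{\sqrt{27198333195151965}}{429330} \approx 384.13$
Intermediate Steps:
$q{\left(L,y \right)} = y^{2}$
$x{\left(r \right)} = \frac{1}{r + 2 r \left(9 + r\right)}$ ($x{\left(r \right)} = \frac{1}{\left(r + r\right) \left(r + \left(-3\right)^{2}\right) + r} = \frac{1}{2 r \left(r + 9\right) + r} = \frac{1}{2 r \left(9 + r\right) + r} = \frac{1}{r + 2 r \left(9 + r\right)}$)
$T{\left(l \right)} = \frac{1}{l \left(19 + 2 l\right)}$
$\sqrt{147557 + T{\left(-660 \right)}} = \sqrt{147557 + \frac{1}{\left(-660\right) \left(19 + 2 \left(-660\right)\right)}} = \sqrt{147557 - \frac{1}{660 \left(19 - 1320\right)}} = \sqrt{147557 - \frac{1}{660 \left(-1301\right)}} = \sqrt{147557 - - \frac{1}{858660}} = \sqrt{147557 + \frac{1}{858660}} = \sqrt{\frac{126701293621}{858660}} = \frac{\sqrt{27198333195151965}}{429330}$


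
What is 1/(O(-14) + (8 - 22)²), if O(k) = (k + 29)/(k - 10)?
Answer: 8/1563 ≈ 0.0051184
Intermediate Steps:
O(k) = (29 + k)/(-10 + k)
1/(O(-14) + (8 - 22)²) = 1/((29 - 14)/(-10 - 14) + (8 - 22)²) = 1/(15/(-24) + (-14)²) = 1/(-1/24*15 + 196) = 1/(-5/8 + 196) = 1/(1563/8) = 8/1563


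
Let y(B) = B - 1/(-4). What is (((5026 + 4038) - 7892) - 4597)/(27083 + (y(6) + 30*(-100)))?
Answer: -13700/96357 ≈ -0.14218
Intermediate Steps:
y(B) = ¼ + B (y(B) = B - 1*(-¼) = B + ¼ = ¼ + B)
(((5026 + 4038) - 7892) - 4597)/(27083 + (y(6) + 30*(-100))) = (((5026 + 4038) - 7892) - 4597)/(27083 + ((¼ + 6) + 30*(-100))) = ((9064 - 7892) - 4597)/(27083 + (25/4 - 3000)) = (1172 - 4597)/(27083 - 11975/4) = -3425/96357/4 = -3425*4/96357 = -13700/96357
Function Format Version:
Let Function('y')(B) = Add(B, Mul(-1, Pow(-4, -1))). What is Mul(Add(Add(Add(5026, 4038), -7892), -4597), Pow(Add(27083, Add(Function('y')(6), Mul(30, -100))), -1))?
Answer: Rational(-13700, 96357) ≈ -0.14218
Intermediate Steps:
Function('y')(B) = Add(Rational(1, 4), B) (Function('y')(B) = Add(B, Mul(-1, Rational(-1, 4))) = Add(B, Rational(1, 4)) = Add(Rational(1, 4), B))
Mul(Add(Add(Add(5026, 4038), -7892), -4597), Pow(Add(27083, Add(Function('y')(6), Mul(30, -100))), -1)) = Mul(Add(Add(Add(5026, 4038), -7892), -4597), Pow(Add(27083, Add(Add(Rational(1, 4), 6), Mul(30, -100))), -1)) = Mul(Add(Add(9064, -7892), -4597), Pow(Add(27083, Add(Rational(25, 4), -3000)), -1)) = Mul(Add(1172, -4597), Pow(Add(27083, Rational(-11975, 4)), -1)) = Mul(-3425, Pow(Rational(96357, 4), -1)) = Mul(-3425, Rational(4, 96357)) = Rational(-13700, 96357)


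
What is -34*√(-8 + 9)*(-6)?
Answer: 204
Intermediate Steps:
-34*√(-8 + 9)*(-6) = -34*√1*(-6) = -34*1*(-6) = -34*(-6) = 204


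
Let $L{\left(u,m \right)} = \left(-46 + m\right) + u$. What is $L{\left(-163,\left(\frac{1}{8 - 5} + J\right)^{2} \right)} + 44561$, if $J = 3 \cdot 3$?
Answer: $\frac{399952}{9} \approx 44439.0$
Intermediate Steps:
$J = 9$
$L{\left(u,m \right)} = -46 + m + u$
$L{\left(-163,\left(\frac{1}{8 - 5} + J\right)^{2} \right)} + 44561 = \left(-46 + \left(\frac{1}{8 - 5} + 9\right)^{2} - 163\right) + 44561 = \left(-46 + \left(\frac{1}{3} + 9\right)^{2} - 163\right) + 44561 = \left(-46 + \left(\frac{28}{3}\right)^{2} - 163\right) + 44561 = \left(-46 + \frac{784}{9} - 163\right) + 44561 = - \frac{1097}{9} + 44561 = \frac{399952}{9}$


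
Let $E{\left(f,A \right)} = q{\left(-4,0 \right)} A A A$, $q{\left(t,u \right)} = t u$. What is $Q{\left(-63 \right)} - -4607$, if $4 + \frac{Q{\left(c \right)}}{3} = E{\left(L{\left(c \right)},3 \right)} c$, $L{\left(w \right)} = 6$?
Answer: $4595$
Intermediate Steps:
$E{\left(f,A \right)} = 0$ ($E{\left(f,A \right)} = \left(-4\right) 0 A A A = 0 A A^{2} = 0 A^{2} = 0$)
$Q{\left(c \right)} = -12$ ($Q{\left(c \right)} = -12 + 3 \cdot 0 c = -12 + 3 \cdot 0 = -12 + 0 = -12$)
$Q{\left(-63 \right)} - -4607 = -12 - -4607 = -12 + 4607 = 4595$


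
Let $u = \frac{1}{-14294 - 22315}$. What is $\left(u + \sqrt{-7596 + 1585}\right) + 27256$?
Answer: $\frac{997814903}{36609} + i \sqrt{6011} \approx 27256.0 + 77.531 i$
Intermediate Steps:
$u = - \frac{1}{36609}$ ($u = \frac{1}{-36609} = - \frac{1}{36609} \approx -2.7316 \cdot 10^{-5}$)
$\left(u + \sqrt{-7596 + 1585}\right) + 27256 = \left(- \frac{1}{36609} + \sqrt{-7596 + 1585}\right) + 27256 = \left(- \frac{1}{36609} + \sqrt{-6011}\right) + 27256 = \left(- \frac{1}{36609} + i \sqrt{6011}\right) + 27256 = \frac{997814903}{36609} + i \sqrt{6011}$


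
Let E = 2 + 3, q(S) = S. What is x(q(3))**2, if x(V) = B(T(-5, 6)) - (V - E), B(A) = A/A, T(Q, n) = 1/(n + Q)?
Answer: 9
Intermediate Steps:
T(Q, n) = 1/(Q + n)
E = 5
B(A) = 1
x(V) = 6 - V (x(V) = 1 - (V - 1*5) = 1 - (V - 5) = 1 - (-5 + V) = 1 + (5 - V) = 6 - V)
x(q(3))**2 = (6 - 1*3)**2 = (6 - 3)**2 = 3**2 = 9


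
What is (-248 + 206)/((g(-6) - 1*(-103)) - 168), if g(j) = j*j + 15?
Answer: 3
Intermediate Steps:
g(j) = 15 + j**2 (g(j) = j**2 + 15 = 15 + j**2)
(-248 + 206)/((g(-6) - 1*(-103)) - 168) = (-248 + 206)/(((15 + (-6)**2) - 1*(-103)) - 168) = -42/(((15 + 36) + 103) - 168) = -42/((51 + 103) - 168) = -42/(154 - 168) = -42/(-14) = -42*(-1/14) = 3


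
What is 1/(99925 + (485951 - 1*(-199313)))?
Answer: 1/785189 ≈ 1.2736e-6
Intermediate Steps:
1/(99925 + (485951 - 1*(-199313))) = 1/(99925 + (485951 + 199313)) = 1/(99925 + 685264) = 1/785189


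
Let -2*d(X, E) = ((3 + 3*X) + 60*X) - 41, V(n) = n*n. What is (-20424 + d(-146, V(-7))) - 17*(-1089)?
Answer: 2707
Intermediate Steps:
V(n) = n²
d(X, E) = 19 - 63*X/2 (d(X, E) = -(((3 + 3*X) + 60*X) - 41)/2 = -((3 + 63*X) - 41)/2 = -(-38 + 63*X)/2 = 19 - 63*X/2)
(-20424 + d(-146, V(-7))) - 17*(-1089) = (-20424 + (19 - 63/2*(-146))) - 17*(-1089) = (-20424 + (19 + 4599)) + 18513 = (-20424 + 4618) + 18513 = -15806 + 18513 = 2707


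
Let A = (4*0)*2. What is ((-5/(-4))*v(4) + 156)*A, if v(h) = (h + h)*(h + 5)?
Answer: 0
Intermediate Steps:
v(h) = 2*h*(5 + h) (v(h) = (2*h)*(5 + h) = 2*h*(5 + h))
A = 0 (A = 0*2 = 0)
((-5/(-4))*v(4) + 156)*A = ((-5/(-4))*(2*4*(5 + 4)) + 156)*0 = ((-5*(-¼))*(2*4*9) + 156)*0 = ((5/4)*72 + 156)*0 = (90 + 156)*0 = 246*0 = 0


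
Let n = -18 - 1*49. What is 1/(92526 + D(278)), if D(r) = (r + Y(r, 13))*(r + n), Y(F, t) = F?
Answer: 1/209842 ≈ 4.7655e-6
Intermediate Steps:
n = -67 (n = -18 - 49 = -67)
D(r) = 2*r*(-67 + r) (D(r) = (r + r)*(r - 67) = (2*r)*(-67 + r) = 2*r*(-67 + r))
1/(92526 + D(278)) = 1/(92526 + 2*278*(-67 + 278)) = 1/(92526 + 2*278*211) = 1/(92526 + 117316) = 1/209842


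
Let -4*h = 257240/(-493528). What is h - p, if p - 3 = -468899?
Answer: 115706684699/246764 ≈ 4.6890e+5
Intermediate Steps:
p = -468896 (p = 3 - 468899 = -468896)
h = 32155/246764 (h = -64310/(-493528) = -64310*(-1)/493528 = -¼*(-32155/61691) = 32155/246764 ≈ 0.13031)
h - p = 32155/246764 - 1*(-468896) = 32155/246764 + 468896 = 115706684699/246764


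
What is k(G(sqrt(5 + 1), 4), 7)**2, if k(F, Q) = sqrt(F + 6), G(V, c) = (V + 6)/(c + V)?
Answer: 39/5 - sqrt(6)/5 ≈ 7.3101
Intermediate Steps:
G(V, c) = (6 + V)/(V + c)
k(F, Q) = sqrt(6 + F)
k(G(sqrt(5 + 1), 4), 7)**2 = (sqrt(6 + (6 + sqrt(5 + 1))/(sqrt(5 + 1) + 4)))**2 = (sqrt(6 + (6 + sqrt(6))/(sqrt(6) + 4)))**2 = (sqrt(6 + (6 + sqrt(6))/(4 + sqrt(6))))**2 = 6 + (6 + sqrt(6))/(4 + sqrt(6))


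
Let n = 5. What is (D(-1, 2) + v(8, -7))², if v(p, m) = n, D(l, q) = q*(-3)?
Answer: 1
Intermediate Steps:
D(l, q) = -3*q
v(p, m) = 5
(D(-1, 2) + v(8, -7))² = (-3*2 + 5)² = (-6 + 5)² = (-1)² = 1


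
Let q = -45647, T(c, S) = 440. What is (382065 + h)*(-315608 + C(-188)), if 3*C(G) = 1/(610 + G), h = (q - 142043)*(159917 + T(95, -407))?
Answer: 12025558399276048655/1266 ≈ 9.4989e+15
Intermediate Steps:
h = -30097405330 (h = (-45647 - 142043)*(159917 + 440) = -187690*160357 = -30097405330)
C(G) = 1/(3*(610 + G))
(382065 + h)*(-315608 + C(-188)) = (382065 - 30097405330)*(-315608 + 1/(3*(610 - 188))) = -30097023265*(-315608 + (1/3)/422) = -30097023265*(-315608 + (1/3)*(1/422)) = -30097023265*(-315608 + 1/1266) = -30097023265*(-399559727/1266) = 12025558399276048655/1266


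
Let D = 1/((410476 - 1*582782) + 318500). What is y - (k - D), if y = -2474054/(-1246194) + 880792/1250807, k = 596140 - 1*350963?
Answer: -27935115733183933442101/113939815608054126 ≈ -2.4517e+5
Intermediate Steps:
D = 1/146194 (D = 1/((410476 - 582782) + 318500) = 1/(-172306 + 318500) = 1/146194 ≈ 6.8402e-6)
k = 245177 (k = 596140 - 350963 = 245177)
y = 2096100883613/779374089279 (y = -2474054*(-1/1246194) + 880792*(1/1250807) = 1237027/623097 + 880792/1250807 = 2096100883613/779374089279 ≈ 2.6895)
y - (k - D) = 2096100883613/779374089279 - (245177 - 1*1/146194) = 2096100883613/779374089279 - (245177 - 1/146194) = 2096100883613/779374089279 - 1*35843406337/146194 = 2096100883613/779374089279 - 35843406337/146194 = -27935115733183933442101/113939815608054126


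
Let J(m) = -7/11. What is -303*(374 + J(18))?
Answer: -1244421/11 ≈ -1.1313e+5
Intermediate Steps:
J(m) = -7/11 (J(m) = -7*1/11 = -7/11)
-303*(374 + J(18)) = -303*(374 - 7/11) = -303*4107/11 = -1244421/11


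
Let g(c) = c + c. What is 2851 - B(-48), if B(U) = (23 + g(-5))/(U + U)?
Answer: 273709/96 ≈ 2851.1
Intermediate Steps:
g(c) = 2*c
B(U) = 13/(2*U) (B(U) = (23 + 2*(-5))/(U + U) = (23 - 10)/((2*U)) = 13*(1/(2*U)) = 13/(2*U))
2851 - B(-48) = 2851 - 13/(2*(-48)) = 2851 - 13*(-1)/(2*48) = 2851 - 1*(-13/96) = 2851 + 13/96 = 273709/96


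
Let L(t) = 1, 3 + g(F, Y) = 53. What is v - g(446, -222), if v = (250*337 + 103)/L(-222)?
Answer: 84303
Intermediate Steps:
g(F, Y) = 50 (g(F, Y) = -3 + 53 = 50)
v = 84353 (v = (250*337 + 103)/1 = (84250 + 103)*1 = 84353*1 = 84353)
v - g(446, -222) = 84353 - 1*50 = 84353 - 50 = 84303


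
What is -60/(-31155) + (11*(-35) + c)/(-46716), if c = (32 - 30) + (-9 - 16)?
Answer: 5070/475633 ≈ 0.010659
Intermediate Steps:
c = -23 (c = 2 - 25 = -23)
-60/(-31155) + (11*(-35) + c)/(-46716) = -60/(-31155) + (11*(-35) - 23)/(-46716) = -60*(-1/31155) + (-385 - 23)*(-1/46716) = 4/2077 - 408*(-1/46716) = 4/2077 + 2/229 = 5070/475633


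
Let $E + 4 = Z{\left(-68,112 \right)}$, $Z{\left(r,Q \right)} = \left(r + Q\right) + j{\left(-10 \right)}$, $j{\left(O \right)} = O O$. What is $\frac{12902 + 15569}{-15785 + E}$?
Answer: $- \frac{28471}{15645} \approx -1.8198$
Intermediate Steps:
$j{\left(O \right)} = O^{2}$
$Z{\left(r,Q \right)} = 100 + Q + r$ ($Z{\left(r,Q \right)} = \left(r + Q\right) + \left(-10\right)^{2} = \left(Q + r\right) + 100 = 100 + Q + r$)
$E = 140$ ($E = -4 + \left(100 + 112 - 68\right) = -4 + 144 = 140$)
$\frac{12902 + 15569}{-15785 + E} = \frac{12902 + 15569}{-15785 + 140} = \frac{28471}{-15645} = 28471 \left(- \frac{1}{15645}\right) = - \frac{28471}{15645}$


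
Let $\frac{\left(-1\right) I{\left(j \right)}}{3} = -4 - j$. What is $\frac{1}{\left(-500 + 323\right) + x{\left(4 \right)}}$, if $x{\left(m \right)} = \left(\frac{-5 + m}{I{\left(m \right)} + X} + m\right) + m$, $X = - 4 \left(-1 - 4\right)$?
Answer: $- \frac{44}{7437} \approx -0.0059164$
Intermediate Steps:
$X = 20$ ($X = \left(-4\right) \left(-5\right) = 20$)
$I{\left(j \right)} = 12 + 3 j$ ($I{\left(j \right)} = - 3 \left(-4 - j\right) = 12 + 3 j$)
$x{\left(m \right)} = 2 m + \frac{-5 + m}{32 + 3 m}$ ($x{\left(m \right)} = \left(\frac{-5 + m}{\left(12 + 3 m\right) + 20} + m\right) + m = \left(\frac{-5 + m}{32 + 3 m} + m\right) + m = \left(m + \frac{-5 + m}{32 + 3 m}\right) + m = 2 m + \frac{-5 + m}{32 + 3 m}$)
$\frac{1}{\left(-500 + 323\right) + x{\left(4 \right)}} = \frac{1}{\left(-500 + 323\right) + \frac{-5 + 6 \cdot 4^{2} + 65 \cdot 4}{32 + 3 \cdot 4}} = \frac{1}{-177 + \frac{-5 + 6 \cdot 16 + 260}{32 + 12}} = \frac{1}{-177 + \frac{-5 + 96 + 260}{44}} = \frac{1}{-177 + \frac{1}{44} \cdot 351} = \frac{1}{-177 + \frac{351}{44}} = \frac{1}{- \frac{7437}{44}} = - \frac{44}{7437}$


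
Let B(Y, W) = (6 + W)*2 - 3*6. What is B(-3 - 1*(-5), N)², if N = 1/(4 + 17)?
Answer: 15376/441 ≈ 34.866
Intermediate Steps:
N = 1/21 ≈ 0.047619
B(Y, W) = -6 + 2*W (B(Y, W) = (12 + 2*W) - 18 = -6 + 2*W)
B(-3 - 1*(-5), N)² = (-6 + 2*(1/21))² = (-6 + 2/21)² = (-124/21)² = 15376/441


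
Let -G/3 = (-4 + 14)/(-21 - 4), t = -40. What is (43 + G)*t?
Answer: -1768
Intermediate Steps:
G = 6/5 (G = -3*(-4 + 14)/(-21 - 4) = -30/(-25) = -30*(-1)/25 = -3*(-⅖) = 6/5 ≈ 1.2000)
(43 + G)*t = (43 + 6/5)*(-40) = (221/5)*(-40) = -1768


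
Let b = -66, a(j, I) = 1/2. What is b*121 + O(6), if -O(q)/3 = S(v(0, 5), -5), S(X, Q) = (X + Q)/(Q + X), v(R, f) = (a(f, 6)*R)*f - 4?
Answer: -7989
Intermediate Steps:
a(j, I) = ½
v(R, f) = -4 + R*f/2 (v(R, f) = (R/2)*f - 4 = R*f/2 - 4 = -4 + R*f/2)
S(X, Q) = 1 (S(X, Q) = (Q + X)/(Q + X) = 1)
O(q) = -3 (O(q) = -3*1 = -3)
b*121 + O(6) = -66*121 - 3 = -7986 - 3 = -7989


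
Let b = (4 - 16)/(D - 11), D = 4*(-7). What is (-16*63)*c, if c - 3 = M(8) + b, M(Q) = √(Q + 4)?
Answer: -43344/13 - 2016*√3 ≈ -6826.0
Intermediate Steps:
D = -28
M(Q) = √(4 + Q)
b = 4/13 (b = (4 - 16)/(-28 - 11) = -12/(-39) = -12*(-1/39) = 4/13 ≈ 0.30769)
c = 43/13 + 2*√3 (c = 3 + (√(4 + 8) + 4/13) = 3 + (√12 + 4/13) = 3 + (2*√3 + 4/13) = 3 + (4/13 + 2*√3) = 43/13 + 2*√3 ≈ 6.7718)
(-16*63)*c = (-16*63)*(43/13 + 2*√3) = -1008*(43/13 + 2*√3) = -43344/13 - 2016*√3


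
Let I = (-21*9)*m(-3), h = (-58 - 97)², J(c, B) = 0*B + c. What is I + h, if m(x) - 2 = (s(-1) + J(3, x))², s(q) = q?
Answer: 22891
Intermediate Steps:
J(c, B) = c (J(c, B) = 0 + c = c)
m(x) = 6 (m(x) = 2 + (-1 + 3)² = 2 + 2² = 2 + 4 = 6)
h = 24025 (h = (-155)² = 24025)
I = -1134 (I = -21*9*6 = -189*6 = -1134)
I + h = -1134 + 24025 = 22891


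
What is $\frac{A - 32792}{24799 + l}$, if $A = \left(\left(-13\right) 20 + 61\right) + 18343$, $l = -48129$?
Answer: $\frac{7324}{11665} \approx 0.62786$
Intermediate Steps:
$A = 18144$ ($A = \left(-260 + 61\right) + 18343 = -199 + 18343 = 18144$)
$\frac{A - 32792}{24799 + l} = \frac{18144 - 32792}{24799 - 48129} = - \frac{14648}{-23330} = \left(-14648\right) \left(- \frac{1}{23330}\right) = \frac{7324}{11665}$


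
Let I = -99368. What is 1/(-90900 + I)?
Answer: -1/190268 ≈ -5.2557e-6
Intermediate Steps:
1/(-90900 + I) = 1/(-90900 - 99368) = 1/(-190268) = -1/190268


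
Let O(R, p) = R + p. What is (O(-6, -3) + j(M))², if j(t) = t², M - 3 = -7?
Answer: 49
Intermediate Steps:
M = -4 (M = 3 - 7 = -4)
(O(-6, -3) + j(M))² = ((-6 - 3) + (-4)²)² = (-9 + 16)² = 7² = 49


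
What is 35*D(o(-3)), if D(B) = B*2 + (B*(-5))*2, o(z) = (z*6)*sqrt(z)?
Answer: 5040*I*sqrt(3) ≈ 8729.5*I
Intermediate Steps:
o(z) = 6*z**(3/2) (o(z) = (6*z)*sqrt(z) = 6*z**(3/2))
D(B) = -8*B (D(B) = 2*B - 5*B*2 = 2*B - 10*B = -8*B)
35*D(o(-3)) = 35*(-48*(-3)**(3/2)) = 35*(-48*(-3*I*sqrt(3))) = 35*(-(-144)*I*sqrt(3)) = 35*(144*I*sqrt(3)) = 5040*I*sqrt(3)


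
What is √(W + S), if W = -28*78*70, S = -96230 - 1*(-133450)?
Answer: 2*I*√28915 ≈ 340.09*I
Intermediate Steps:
S = 37220 (S = -96230 + 133450 = 37220)
W = -152880 (W = -2184*70 = -152880)
√(W + S) = √(-152880 + 37220) = √(-115660) = 2*I*√28915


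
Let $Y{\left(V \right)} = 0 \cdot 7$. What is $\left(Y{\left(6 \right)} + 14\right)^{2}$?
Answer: $196$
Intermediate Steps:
$Y{\left(V \right)} = 0$
$\left(Y{\left(6 \right)} + 14\right)^{2} = \left(0 + 14\right)^{2} = 14^{2} = 196$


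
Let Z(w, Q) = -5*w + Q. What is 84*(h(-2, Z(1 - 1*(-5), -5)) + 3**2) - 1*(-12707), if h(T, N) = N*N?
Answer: 116363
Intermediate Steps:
Z(w, Q) = Q - 5*w
h(T, N) = N**2
84*(h(-2, Z(1 - 1*(-5), -5)) + 3**2) - 1*(-12707) = 84*((-5 - 5*(1 - 1*(-5)))**2 + 3**2) - 1*(-12707) = 84*((-5 - 5*(1 + 5))**2 + 9) + 12707 = 84*((-5 - 5*6)**2 + 9) + 12707 = 84*((-5 - 30)**2 + 9) + 12707 = 84*((-35)**2 + 9) + 12707 = 84*(1225 + 9) + 12707 = 84*1234 + 12707 = 103656 + 12707 = 116363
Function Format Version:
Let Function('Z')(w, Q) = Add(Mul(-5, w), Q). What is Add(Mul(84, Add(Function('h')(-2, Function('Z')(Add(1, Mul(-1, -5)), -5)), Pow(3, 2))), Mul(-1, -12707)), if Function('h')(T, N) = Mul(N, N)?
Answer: 116363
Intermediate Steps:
Function('Z')(w, Q) = Add(Q, Mul(-5, w))
Function('h')(T, N) = Pow(N, 2)
Add(Mul(84, Add(Function('h')(-2, Function('Z')(Add(1, Mul(-1, -5)), -5)), Pow(3, 2))), Mul(-1, -12707)) = Add(Mul(84, Add(Pow(Add(-5, Mul(-5, Add(1, Mul(-1, -5)))), 2), Pow(3, 2))), Mul(-1, -12707)) = Add(Mul(84, Add(Pow(Add(-5, Mul(-5, Add(1, 5))), 2), 9)), 12707) = Add(Mul(84, Add(Pow(Add(-5, Mul(-5, 6)), 2), 9)), 12707) = Add(Mul(84, Add(Pow(Add(-5, -30), 2), 9)), 12707) = Add(Mul(84, Add(Pow(-35, 2), 9)), 12707) = Add(Mul(84, Add(1225, 9)), 12707) = Add(Mul(84, 1234), 12707) = Add(103656, 12707) = 116363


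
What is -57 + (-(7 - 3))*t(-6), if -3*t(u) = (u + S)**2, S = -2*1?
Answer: 85/3 ≈ 28.333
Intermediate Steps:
S = -2
t(u) = -(-2 + u)**2/3 (t(u) = -(u - 2)**2/3 = -(-2 + u)**2/3)
-57 + (-(7 - 3))*t(-6) = -57 + (-(7 - 3))*(-(-2 - 6)**2/3) = -57 + (-1*4)*(-1/3*(-8)**2) = -57 - (-4)*64/3 = -57 - 4*(-64/3) = -57 + 256/3 = 85/3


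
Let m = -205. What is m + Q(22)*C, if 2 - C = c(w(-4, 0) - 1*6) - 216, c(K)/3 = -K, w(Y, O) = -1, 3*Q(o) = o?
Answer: 3719/3 ≈ 1239.7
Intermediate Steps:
Q(o) = o/3
c(K) = -3*K (c(K) = 3*(-K) = -3*K)
C = 197 (C = 2 - (-3*(-1 - 1*6) - 216) = 2 - (-3*(-1 - 6) - 216) = 2 - (-3*(-7) - 216) = 2 - (21 - 216) = 2 - 1*(-195) = 2 + 195 = 197)
m + Q(22)*C = -205 + ((⅓)*22)*197 = -205 + (22/3)*197 = -205 + 4334/3 = 3719/3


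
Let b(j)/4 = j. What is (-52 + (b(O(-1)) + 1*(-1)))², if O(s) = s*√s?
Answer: 2793 + 424*I ≈ 2793.0 + 424.0*I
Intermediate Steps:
O(s) = s^(3/2)
b(j) = 4*j
(-52 + (b(O(-1)) + 1*(-1)))² = (-52 + (4*(-1)^(3/2) + 1*(-1)))² = (-52 + (4*(-I) - 1))² = (-52 + (-4*I - 1))² = (-52 + (-1 - 4*I))² = (-53 - 4*I)²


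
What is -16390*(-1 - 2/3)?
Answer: 81950/3 ≈ 27317.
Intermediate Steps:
-16390*(-1 - 2/3) = -16390*(-1 - 2*⅓) = -16390*(-1 - ⅔) = -16390*(-5/3) = 81950/3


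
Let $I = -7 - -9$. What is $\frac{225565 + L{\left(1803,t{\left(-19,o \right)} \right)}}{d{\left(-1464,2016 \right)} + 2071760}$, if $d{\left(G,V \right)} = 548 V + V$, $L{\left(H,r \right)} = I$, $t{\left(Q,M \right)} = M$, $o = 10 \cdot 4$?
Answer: $\frac{225567}{3178544} \approx 0.070966$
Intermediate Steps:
$o = 40$
$I = 2$ ($I = -7 + 9 = 2$)
$L{\left(H,r \right)} = 2$
$d{\left(G,V \right)} = 549 V$
$\frac{225565 + L{\left(1803,t{\left(-19,o \right)} \right)}}{d{\left(-1464,2016 \right)} + 2071760} = \frac{225565 + 2}{549 \cdot 2016 + 2071760} = \frac{225567}{1106784 + 2071760} = \frac{225567}{3178544}$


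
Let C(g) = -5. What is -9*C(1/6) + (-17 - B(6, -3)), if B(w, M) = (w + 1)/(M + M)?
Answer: 175/6 ≈ 29.167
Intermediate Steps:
B(w, M) = (1 + w)/(2*M) (B(w, M) = (1 + w)/((2*M)) = (1 + w)*(1/(2*M)) = (1 + w)/(2*M))
-9*C(1/6) + (-17 - B(6, -3)) = -9*(-5) + (-17 - (1 + 6)/(2*(-3))) = 45 + (-17 - (-1)*7/(2*3)) = 45 + (-17 - 1*(-7/6)) = 45 + (-17 + 7/6) = 45 - 95/6 = 175/6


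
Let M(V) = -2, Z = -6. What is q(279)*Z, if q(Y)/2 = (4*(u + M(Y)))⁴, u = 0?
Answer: -49152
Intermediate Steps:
q(Y) = 8192 (q(Y) = 2*(4*(0 - 2))⁴ = 2*(4*(-2))⁴ = 2*(-8)⁴ = 2*4096 = 8192)
q(279)*Z = 8192*(-6) = -49152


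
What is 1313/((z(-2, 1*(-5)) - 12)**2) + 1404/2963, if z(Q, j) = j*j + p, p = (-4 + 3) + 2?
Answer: 4165603/580748 ≈ 7.1728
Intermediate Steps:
p = 1 (p = -1 + 2 = 1)
z(Q, j) = 1 + j**2 (z(Q, j) = j*j + 1 = j**2 + 1 = 1 + j**2)
1313/((z(-2, 1*(-5)) - 12)**2) + 1404/2963 = 1313/(((1 + (1*(-5))**2) - 12)**2) + 1404/2963 = 1313/(((1 + (-5)**2) - 12)**2) + 1404*(1/2963) = 1313/(((1 + 25) - 12)**2) + 1404/2963 = 1313/((26 - 12)**2) + 1404/2963 = 1313/(14**2) + 1404/2963 = 1313/196 + 1404/2963 = 4165603/580748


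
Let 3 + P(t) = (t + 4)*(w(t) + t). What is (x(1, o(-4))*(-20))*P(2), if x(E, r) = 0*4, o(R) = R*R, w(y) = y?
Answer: 0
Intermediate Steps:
o(R) = R**2
x(E, r) = 0
P(t) = -3 + 2*t*(4 + t) (P(t) = -3 + (t + 4)*(t + t) = -3 + (4 + t)*(2*t) = -3 + 2*t*(4 + t))
(x(1, o(-4))*(-20))*P(2) = (0*(-20))*(-3 + 2*2**2 + 8*2) = 0*(-3 + 2*4 + 16) = 0*(-3 + 8 + 16) = 0*21 = 0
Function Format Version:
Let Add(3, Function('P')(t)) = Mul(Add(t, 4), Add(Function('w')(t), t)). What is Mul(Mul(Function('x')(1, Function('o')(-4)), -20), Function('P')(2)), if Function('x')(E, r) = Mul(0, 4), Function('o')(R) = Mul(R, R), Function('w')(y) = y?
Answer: 0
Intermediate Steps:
Function('o')(R) = Pow(R, 2)
Function('x')(E, r) = 0
Function('P')(t) = Add(-3, Mul(2, t, Add(4, t))) (Function('P')(t) = Add(-3, Mul(Add(t, 4), Add(t, t))) = Add(-3, Mul(Add(4, t), Mul(2, t))) = Add(-3, Mul(2, t, Add(4, t))))
Mul(Mul(Function('x')(1, Function('o')(-4)), -20), Function('P')(2)) = Mul(Mul(0, -20), Add(-3, Mul(2, Pow(2, 2)), Mul(8, 2))) = Mul(0, Add(-3, Mul(2, 4), 16)) = Mul(0, Add(-3, 8, 16)) = Mul(0, 21) = 0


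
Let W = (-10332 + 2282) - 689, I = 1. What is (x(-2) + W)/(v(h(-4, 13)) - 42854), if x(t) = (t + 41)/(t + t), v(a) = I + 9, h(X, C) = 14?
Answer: 34995/171376 ≈ 0.20420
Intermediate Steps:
W = -8739 (W = -8050 - 689 = -8739)
v(a) = 10 (v(a) = 1 + 9 = 10)
x(t) = (41 + t)/(2*t) (x(t) = (41 + t)/((2*t)) = (41 + t)*(1/(2*t)) = (41 + t)/(2*t))
(x(-2) + W)/(v(h(-4, 13)) - 42854) = ((½)*(41 - 2)/(-2) - 8739)/(10 - 42854) = ((½)*(-½)*39 - 8739)/(-42844) = (-39/4 - 8739)*(-1/42844) = -34995/4*(-1/42844) = 34995/171376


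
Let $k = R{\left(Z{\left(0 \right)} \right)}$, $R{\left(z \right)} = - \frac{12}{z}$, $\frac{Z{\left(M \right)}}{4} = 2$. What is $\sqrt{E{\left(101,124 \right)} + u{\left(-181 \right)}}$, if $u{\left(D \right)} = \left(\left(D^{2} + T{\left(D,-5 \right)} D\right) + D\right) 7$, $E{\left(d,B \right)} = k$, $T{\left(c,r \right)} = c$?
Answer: $\frac{\sqrt{1829542}}{2} \approx 676.3$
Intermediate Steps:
$Z{\left(M \right)} = 8$ ($Z{\left(M \right)} = 4 \cdot 2 = 8$)
$k = - \frac{3}{2}$ ($k = - \frac{12}{8} = \left(-12\right) \frac{1}{8} = - \frac{3}{2} \approx -1.5$)
$E{\left(d,B \right)} = - \frac{3}{2}$
$u{\left(D \right)} = 7 D + 14 D^{2}$ ($u{\left(D \right)} = \left(\left(D^{2} + D D\right) + D\right) 7 = \left(\left(D^{2} + D^{2}\right) + D\right) 7 = \left(2 D^{2} + D\right) 7 = \left(D + 2 D^{2}\right) 7 = 7 D + 14 D^{2}$)
$\sqrt{E{\left(101,124 \right)} + u{\left(-181 \right)}} = \sqrt{- \frac{3}{2} + 7 \left(-181\right) \left(1 + 2 \left(-181\right)\right)} = \sqrt{- \frac{3}{2} + 7 \left(-181\right) \left(1 - 362\right)} = \sqrt{- \frac{3}{2} + 7 \left(-181\right) \left(-361\right)} = \sqrt{- \frac{3}{2} + 457387} = \sqrt{\frac{914771}{2}} = \frac{\sqrt{1829542}}{2}$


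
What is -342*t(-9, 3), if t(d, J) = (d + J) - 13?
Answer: 6498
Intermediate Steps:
t(d, J) = -13 + J + d (t(d, J) = (J + d) - 13 = -13 + J + d)
-342*t(-9, 3) = -342*(-13 + 3 - 9) = -342*(-19) = 6498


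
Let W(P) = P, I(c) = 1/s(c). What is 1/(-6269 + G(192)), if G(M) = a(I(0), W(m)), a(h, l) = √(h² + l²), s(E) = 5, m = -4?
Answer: -156725/982508624 - 5*√401/982508624 ≈ -0.00015962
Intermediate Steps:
I(c) = ⅕ (I(c) = 1/5 = ⅕)
G(M) = √401/5 (G(M) = √((⅕)² + (-4)²) = √(1/25 + 16) = √(401/25) = √401/5)
1/(-6269 + G(192)) = 1/(-6269 + √401/5)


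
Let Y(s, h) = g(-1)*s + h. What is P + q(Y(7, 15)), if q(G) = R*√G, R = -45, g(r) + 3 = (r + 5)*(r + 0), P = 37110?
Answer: 37110 - 45*I*√34 ≈ 37110.0 - 262.39*I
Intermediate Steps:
g(r) = -3 + r*(5 + r) (g(r) = -3 + (r + 5)*(r + 0) = -3 + (5 + r)*r = -3 + r*(5 + r))
Y(s, h) = h - 7*s (Y(s, h) = (-3 + (-1)² + 5*(-1))*s + h = (-3 + 1 - 5)*s + h = -7*s + h = h - 7*s)
q(G) = -45*√G
P + q(Y(7, 15)) = 37110 - 45*√(15 - 7*7) = 37110 - 45*√(15 - 49) = 37110 - 45*I*√34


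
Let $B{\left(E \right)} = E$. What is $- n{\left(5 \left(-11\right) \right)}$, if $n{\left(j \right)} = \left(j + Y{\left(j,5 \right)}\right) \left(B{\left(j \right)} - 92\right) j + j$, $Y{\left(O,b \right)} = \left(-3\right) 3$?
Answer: $517495$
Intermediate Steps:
$Y{\left(O,b \right)} = -9$
$n{\left(j \right)} = j + j \left(-92 + j\right) \left(-9 + j\right)$ ($n{\left(j \right)} = \left(j - 9\right) \left(j - 92\right) j + j = \left(-9 + j\right) \left(-92 + j\right) j + j = \left(-92 + j\right) \left(-9 + j\right) j + j = j \left(-92 + j\right) \left(-9 + j\right) + j = j + j \left(-92 + j\right) \left(-9 + j\right)$)
$- n{\left(5 \left(-11\right) \right)} = - 5 \left(-11\right) \left(829 + \left(5 \left(-11\right)\right)^{2} - 101 \cdot 5 \left(-11\right)\right) = - \left(-55\right) \left(829 + \left(-55\right)^{2} - -5555\right) = - \left(-55\right) \left(829 + 3025 + 5555\right) = - \left(-55\right) 9409 = \left(-1\right) \left(-517495\right) = 517495$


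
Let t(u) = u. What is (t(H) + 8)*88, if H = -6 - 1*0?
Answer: 176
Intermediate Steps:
H = -6 (H = -6 + 0 = -6)
(t(H) + 8)*88 = (-6 + 8)*88 = 2*88 = 176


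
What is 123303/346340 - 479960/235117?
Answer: -137238714949/81430421780 ≈ -1.6853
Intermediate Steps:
123303/346340 - 479960/235117 = -137238714949/81430421780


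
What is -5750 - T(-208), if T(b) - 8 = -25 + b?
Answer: -5525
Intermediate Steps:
T(b) = -17 + b (T(b) = 8 + (-25 + b) = -17 + b)
-5750 - T(-208) = -5750 - (-17 - 208) = -5750 - 1*(-225) = -5750 + 225 = -5525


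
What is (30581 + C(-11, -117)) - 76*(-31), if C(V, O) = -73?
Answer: 32864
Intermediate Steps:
(30581 + C(-11, -117)) - 76*(-31) = (30581 - 73) - 76*(-31) = 30508 + 2356 = 32864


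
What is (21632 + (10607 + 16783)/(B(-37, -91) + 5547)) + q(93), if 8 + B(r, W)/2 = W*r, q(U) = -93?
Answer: 4803695/223 ≈ 21541.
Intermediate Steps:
B(r, W) = -16 + 2*W*r (B(r, W) = -16 + 2*(W*r) = -16 + 2*W*r)
(21632 + (10607 + 16783)/(B(-37, -91) + 5547)) + q(93) = (21632 + (10607 + 16783)/((-16 + 2*(-91)*(-37)) + 5547)) - 93 = (21632 + 27390/((-16 + 6734) + 5547)) - 93 = (21632 + 27390/(6718 + 5547)) - 93 = (21632 + 27390/12265) - 93 = (21632 + 27390*(1/12265)) - 93 = (21632 + 498/223) - 93 = 4824434/223 - 93 = 4803695/223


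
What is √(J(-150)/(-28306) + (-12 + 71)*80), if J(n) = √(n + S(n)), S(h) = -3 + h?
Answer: √(3781803881920 - 28306*I*√303)/28306 ≈ 68.702 - 4.4755e-6*I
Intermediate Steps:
J(n) = √(-3 + 2*n) (J(n) = √(n + (-3 + n)) = √(-3 + 2*n))
√(J(-150)/(-28306) + (-12 + 71)*80) = √(√(-3 + 2*(-150))/(-28306) + (-12 + 71)*80) = √(√(-3 - 300)*(-1/28306) + 59*80) = √(√(-303)*(-1/28306) + 4720) = √((I*√303)*(-1/28306) + 4720) = √(-I*√303/28306 + 4720) = √(4720 - I*√303/28306)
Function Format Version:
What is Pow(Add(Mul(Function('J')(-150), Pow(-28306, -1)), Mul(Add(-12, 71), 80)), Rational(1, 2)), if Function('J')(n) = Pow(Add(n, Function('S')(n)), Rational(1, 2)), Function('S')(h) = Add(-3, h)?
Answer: Mul(Rational(1, 28306), Pow(Add(3781803881920, Mul(-28306, I, Pow(303, Rational(1, 2)))), Rational(1, 2))) ≈ Add(68.702, Mul(-4.4755e-6, I))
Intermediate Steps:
Function('J')(n) = Pow(Add(-3, Mul(2, n)), Rational(1, 2)) (Function('J')(n) = Pow(Add(n, Add(-3, n)), Rational(1, 2)) = Pow(Add(-3, Mul(2, n)), Rational(1, 2)))
Pow(Add(Mul(Function('J')(-150), Pow(-28306, -1)), Mul(Add(-12, 71), 80)), Rational(1, 2)) = Pow(Add(Mul(Pow(Add(-3, Mul(2, -150)), Rational(1, 2)), Pow(-28306, -1)), Mul(Add(-12, 71), 80)), Rational(1, 2)) = Pow(Add(Mul(Pow(Add(-3, -300), Rational(1, 2)), Rational(-1, 28306)), Mul(59, 80)), Rational(1, 2)) = Pow(Add(Mul(Pow(-303, Rational(1, 2)), Rational(-1, 28306)), 4720), Rational(1, 2)) = Pow(Add(Mul(Mul(I, Pow(303, Rational(1, 2))), Rational(-1, 28306)), 4720), Rational(1, 2)) = Pow(Add(Mul(Rational(-1, 28306), I, Pow(303, Rational(1, 2))), 4720), Rational(1, 2)) = Pow(Add(4720, Mul(Rational(-1, 28306), I, Pow(303, Rational(1, 2)))), Rational(1, 2))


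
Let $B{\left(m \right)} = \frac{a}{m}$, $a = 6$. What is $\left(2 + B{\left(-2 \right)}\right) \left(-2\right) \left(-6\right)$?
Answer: $-12$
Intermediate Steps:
$B{\left(m \right)} = \frac{6}{m}$
$\left(2 + B{\left(-2 \right)}\right) \left(-2\right) \left(-6\right) = \left(2 + \frac{6}{-2}\right) \left(-2\right) \left(-6\right) = \left(2 + 6 \left(- \frac{1}{2}\right)\right) \left(-2\right) \left(-6\right) = \left(2 - 3\right) \left(-2\right) \left(-6\right) = \left(-1\right) \left(-2\right) \left(-6\right) = 2 \left(-6\right) = -12$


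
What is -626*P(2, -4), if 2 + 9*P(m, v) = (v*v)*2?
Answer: -6260/3 ≈ -2086.7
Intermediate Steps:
P(m, v) = -2/9 + 2*v²/9 (P(m, v) = -2/9 + ((v*v)*2)/9 = -2/9 + (v²*2)/9 = -2/9 + (2*v²)/9 = -2/9 + 2*v²/9)
-626*P(2, -4) = -626*(-2/9 + (2/9)*(-4)²) = -626*(-2/9 + (2/9)*16) = -626*(-2/9 + 32/9) = -626*10/3 = -6260/3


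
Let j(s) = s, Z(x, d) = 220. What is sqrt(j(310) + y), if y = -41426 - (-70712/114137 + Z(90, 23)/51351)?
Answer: 2*I*sqrt(353097859330244080875210)/5861049087 ≈ 202.77*I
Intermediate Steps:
y = -242796213456290/5861049087 (y = -41426 - (-70712/114137 + 220/51351) = -41426 - 1*(-3606021772/5861049087) = -41426 + 3606021772/5861049087 = -242796213456290/5861049087 ≈ -41425.)
sqrt(j(310) + y) = sqrt(310 - 242796213456290/5861049087) = sqrt(-240979288239320/5861049087) = 2*I*sqrt(353097859330244080875210)/5861049087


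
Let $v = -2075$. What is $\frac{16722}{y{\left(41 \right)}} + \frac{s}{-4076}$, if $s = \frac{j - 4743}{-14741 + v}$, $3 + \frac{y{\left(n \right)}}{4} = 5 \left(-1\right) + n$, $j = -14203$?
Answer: $\frac{47756545445}{376981088} \approx 126.68$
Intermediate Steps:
$y{\left(n \right)} = -32 + 4 n$ ($y{\left(n \right)} = -12 + 4 \left(5 \left(-1\right) + n\right) = -12 + 4 \left(-5 + n\right) = -12 + \left(-20 + 4 n\right) = -32 + 4 n$)
$s = \frac{9473}{8408}$ ($s = \frac{-14203 - 4743}{-14741 - 2075} = - \frac{18946}{-16816} = \left(-18946\right) \left(- \frac{1}{16816}\right) = \frac{9473}{8408} \approx 1.1267$)
$\frac{16722}{y{\left(41 \right)}} + \frac{s}{-4076} = \frac{16722}{-32 + 4 \cdot 41} + \frac{9473}{8408 \left(-4076\right)} = \frac{16722}{-32 + 164} + \frac{9473}{8408} \left(- \frac{1}{4076}\right) = \frac{16722}{132} - \frac{9473}{34271008} = 16722 \cdot \frac{1}{132} - \frac{9473}{34271008} = \frac{2787}{22} - \frac{9473}{34271008} = \frac{47756545445}{376981088}$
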